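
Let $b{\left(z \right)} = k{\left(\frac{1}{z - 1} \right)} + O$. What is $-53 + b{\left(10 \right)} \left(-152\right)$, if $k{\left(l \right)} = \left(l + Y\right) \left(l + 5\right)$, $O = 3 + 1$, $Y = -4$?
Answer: $\frac{191179}{81} \approx 2360.2$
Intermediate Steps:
$O = 4$
$k{\left(l \right)} = \left(-4 + l\right) \left(5 + l\right)$ ($k{\left(l \right)} = \left(l - 4\right) \left(l + 5\right) = \left(-4 + l\right) \left(5 + l\right)$)
$b{\left(z \right)} = -16 + \frac{1}{-1 + z} + \frac{1}{\left(-1 + z\right)^{2}}$ ($b{\left(z \right)} = \left(-20 + \frac{1}{z - 1} + \left(\frac{1}{z - 1}\right)^{2}\right) + 4 = \left(-20 + \frac{1}{-1 + z} + \left(\frac{1}{-1 + z}\right)^{2}\right) + 4 = \left(-20 + \frac{1}{-1 + z} + \frac{1}{\left(-1 + z\right)^{2}}\right) + 4 = -16 + \frac{1}{-1 + z} + \frac{1}{\left(-1 + z\right)^{2}}$)
$-53 + b{\left(10 \right)} \left(-152\right) = -53 + \frac{-16 - 16 \cdot 10^{2} + 33 \cdot 10}{1 + 10^{2} - 20} \left(-152\right) = -53 + \frac{-16 - 1600 + 330}{1 + 100 - 20} \left(-152\right) = -53 + \frac{-16 - 1600 + 330}{81} \left(-152\right) = -53 + \frac{1}{81} \left(-1286\right) \left(-152\right) = -53 - - \frac{195472}{81} = -53 + \frac{195472}{81} = \frac{191179}{81}$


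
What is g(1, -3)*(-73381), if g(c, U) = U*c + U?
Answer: 440286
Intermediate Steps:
g(c, U) = U + U*c
g(1, -3)*(-73381) = -3*(1 + 1)*(-73381) = -3*2*(-73381) = -6*(-73381) = 440286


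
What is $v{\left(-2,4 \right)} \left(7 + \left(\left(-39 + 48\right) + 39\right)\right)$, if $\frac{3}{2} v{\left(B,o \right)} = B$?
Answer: $- \frac{220}{3} \approx -73.333$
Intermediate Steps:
$v{\left(B,o \right)} = \frac{2 B}{3}$
$v{\left(-2,4 \right)} \left(7 + \left(\left(-39 + 48\right) + 39\right)\right) = \frac{2}{3} \left(-2\right) \left(7 + \left(\left(-39 + 48\right) + 39\right)\right) = - \frac{4 \left(7 + \left(9 + 39\right)\right)}{3} = - \frac{4 \left(7 + 48\right)}{3} = \left(- \frac{4}{3}\right) 55 = - \frac{220}{3}$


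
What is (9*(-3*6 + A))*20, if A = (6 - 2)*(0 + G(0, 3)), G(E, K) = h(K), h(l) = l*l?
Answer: 3240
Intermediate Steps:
h(l) = l**2
G(E, K) = K**2
A = 36 (A = (6 - 2)*(0 + 3**2) = 4*(0 + 9) = 4*9 = 36)
(9*(-3*6 + A))*20 = (9*(-3*6 + 36))*20 = (9*(-18 + 36))*20 = (9*18)*20 = 162*20 = 3240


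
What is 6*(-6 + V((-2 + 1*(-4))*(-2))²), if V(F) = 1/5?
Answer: -894/25 ≈ -35.760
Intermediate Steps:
V(F) = ⅕
6*(-6 + V((-2 + 1*(-4))*(-2))²) = 6*(-6 + (⅕)²) = 6*(-6 + 1/25) = 6*(-149/25) = -894/25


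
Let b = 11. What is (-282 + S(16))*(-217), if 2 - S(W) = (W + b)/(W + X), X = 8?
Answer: 488033/8 ≈ 61004.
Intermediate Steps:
S(W) = 2 - (11 + W)/(8 + W) (S(W) = 2 - (W + 11)/(W + 8) = 2 - (11 + W)/(8 + W))
(-282 + S(16))*(-217) = (-282 + (5 + 16)/(8 + 16))*(-217) = (-282 + 21/24)*(-217) = (-282 + (1/24)*21)*(-217) = (-282 + 7/8)*(-217) = -2249/8*(-217) = 488033/8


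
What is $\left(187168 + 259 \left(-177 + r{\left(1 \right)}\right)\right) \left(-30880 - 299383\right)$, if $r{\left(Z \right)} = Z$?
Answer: $-46759956592$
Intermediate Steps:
$\left(187168 + 259 \left(-177 + r{\left(1 \right)}\right)\right) \left(-30880 - 299383\right) = \left(187168 + 259 \left(-177 + 1\right)\right) \left(-30880 - 299383\right) = \left(187168 + 259 \left(-176\right)\right) \left(-30880 - 299383\right) = \left(187168 - 45584\right) \left(-330263\right) = 141584 \left(-330263\right) = -46759956592$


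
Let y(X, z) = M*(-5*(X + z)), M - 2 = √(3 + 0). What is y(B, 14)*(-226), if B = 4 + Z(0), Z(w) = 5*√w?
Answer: 40680 + 20340*√3 ≈ 75910.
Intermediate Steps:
M = 2 + √3 (M = 2 + √(3 + 0) = 2 + √3 ≈ 3.7321)
B = 4 (B = 4 + 5*√0 = 4 + 5*0 = 4 + 0 = 4)
y(X, z) = (2 + √3)*(-5*X - 5*z) (y(X, z) = (2 + √3)*(-5*(X + z)) = (2 + √3)*(-5*X - 5*z))
y(B, 14)*(-226) = -5*(2 + √3)*(4 + 14)*(-226) = -5*(2 + √3)*18*(-226) = (-180 - 90*√3)*(-226) = 40680 + 20340*√3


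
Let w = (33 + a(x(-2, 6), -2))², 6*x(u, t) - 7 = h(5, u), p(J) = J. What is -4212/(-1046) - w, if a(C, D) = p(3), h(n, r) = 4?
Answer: -675702/523 ≈ -1292.0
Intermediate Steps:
x(u, t) = 11/6 (x(u, t) = 7/6 + (⅙)*4 = 7/6 + ⅔ = 11/6)
a(C, D) = 3
w = 1296 (w = (33 + 3)² = 36² = 1296)
-4212/(-1046) - w = -4212/(-1046) - 1*1296 = -4212*(-1/1046) - 1296 = 2106/523 - 1296 = -675702/523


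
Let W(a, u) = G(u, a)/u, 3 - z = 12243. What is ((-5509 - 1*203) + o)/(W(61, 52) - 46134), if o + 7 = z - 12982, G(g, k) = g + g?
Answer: 30941/46132 ≈ 0.67071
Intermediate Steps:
z = -12240 (z = 3 - 1*12243 = 3 - 12243 = -12240)
G(g, k) = 2*g
o = -25229 (o = -7 + (-12240 - 12982) = -7 - 25222 = -25229)
W(a, u) = 2 (W(a, u) = (2*u)/u = 2)
((-5509 - 1*203) + o)/(W(61, 52) - 46134) = ((-5509 - 1*203) - 25229)/(2 - 46134) = ((-5509 - 203) - 25229)/(-46132) = (-5712 - 25229)*(-1/46132) = -30941*(-1/46132) = 30941/46132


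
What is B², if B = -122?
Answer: 14884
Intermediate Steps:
B² = (-122)² = 14884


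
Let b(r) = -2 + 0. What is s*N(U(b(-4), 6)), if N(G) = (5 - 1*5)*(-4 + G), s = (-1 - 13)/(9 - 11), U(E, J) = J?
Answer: 0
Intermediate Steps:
b(r) = -2
s = 7 (s = -14/(-2) = -14*(-½) = 7)
N(G) = 0 (N(G) = (5 - 5)*(-4 + G) = 0*(-4 + G) = 0)
s*N(U(b(-4), 6)) = 7*0 = 0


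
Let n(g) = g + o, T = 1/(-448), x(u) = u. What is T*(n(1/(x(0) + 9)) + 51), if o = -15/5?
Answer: -433/4032 ≈ -0.10739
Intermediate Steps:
o = -3 (o = -15*⅕ = -3)
T = -1/448 ≈ -0.0022321
n(g) = -3 + g (n(g) = g - 3 = -3 + g)
T*(n(1/(x(0) + 9)) + 51) = -((-3 + 1/(0 + 9)) + 51)/448 = -((-3 + 1/9) + 51)/448 = -((-3 + ⅑) + 51)/448 = -(-26/9 + 51)/448 = -1/448*433/9 = -433/4032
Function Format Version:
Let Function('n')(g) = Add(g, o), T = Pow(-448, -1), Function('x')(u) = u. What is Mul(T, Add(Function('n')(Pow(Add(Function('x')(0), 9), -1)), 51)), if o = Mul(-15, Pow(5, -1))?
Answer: Rational(-433, 4032) ≈ -0.10739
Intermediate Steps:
o = -3 (o = Mul(-15, Rational(1, 5)) = -3)
T = Rational(-1, 448) ≈ -0.0022321
Function('n')(g) = Add(-3, g) (Function('n')(g) = Add(g, -3) = Add(-3, g))
Mul(T, Add(Function('n')(Pow(Add(Function('x')(0), 9), -1)), 51)) = Mul(Rational(-1, 448), Add(Add(-3, Pow(Add(0, 9), -1)), 51)) = Mul(Rational(-1, 448), Add(Add(-3, Pow(9, -1)), 51)) = Mul(Rational(-1, 448), Add(Add(-3, Rational(1, 9)), 51)) = Mul(Rational(-1, 448), Add(Rational(-26, 9), 51)) = Mul(Rational(-1, 448), Rational(433, 9)) = Rational(-433, 4032)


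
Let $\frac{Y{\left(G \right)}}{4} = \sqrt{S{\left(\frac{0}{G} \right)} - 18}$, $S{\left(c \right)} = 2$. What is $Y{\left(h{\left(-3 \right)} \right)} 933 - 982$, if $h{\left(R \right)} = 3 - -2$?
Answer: $-982 + 14928 i \approx -982.0 + 14928.0 i$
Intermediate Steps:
$h{\left(R \right)} = 5$ ($h{\left(R \right)} = 3 + 2 = 5$)
$Y{\left(G \right)} = 16 i$ ($Y{\left(G \right)} = 4 \sqrt{2 - 18} = 4 \sqrt{-16} = 4 \cdot 4 i = 16 i$)
$Y{\left(h{\left(-3 \right)} \right)} 933 - 982 = 16 i 933 - 982 = 14928 i - 982 = -982 + 14928 i$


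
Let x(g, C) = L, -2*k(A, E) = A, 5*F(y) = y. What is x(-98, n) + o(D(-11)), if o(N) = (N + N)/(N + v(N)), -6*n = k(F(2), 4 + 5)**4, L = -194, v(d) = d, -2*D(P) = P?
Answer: -193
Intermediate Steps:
F(y) = y/5
D(P) = -P/2
k(A, E) = -A/2
n = -1/3750 (n = -(-2/10)**4/6 = -(-1/2*2/5)**4/6 = -(-1/5)**4/6 = -1/6*1/625 = -1/3750 ≈ -0.00026667)
x(g, C) = -194
o(N) = 1 (o(N) = (N + N)/(N + N) = (2*N)/((2*N)) = (2*N)*(1/(2*N)) = 1)
x(-98, n) + o(D(-11)) = -194 + 1 = -193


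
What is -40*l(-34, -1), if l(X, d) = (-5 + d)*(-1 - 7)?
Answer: -1920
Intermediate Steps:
l(X, d) = 40 - 8*d (l(X, d) = (-5 + d)*(-8) = 40 - 8*d)
-40*l(-34, -1) = -40*(40 - 8*(-1)) = -40*(40 + 8) = -40*48 = -1920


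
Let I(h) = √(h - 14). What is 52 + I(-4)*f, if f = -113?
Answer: 52 - 339*I*√2 ≈ 52.0 - 479.42*I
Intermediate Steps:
I(h) = √(-14 + h)
52 + I(-4)*f = 52 + √(-14 - 4)*(-113) = 52 + √(-18)*(-113) = 52 + (3*I*√2)*(-113) = 52 - 339*I*√2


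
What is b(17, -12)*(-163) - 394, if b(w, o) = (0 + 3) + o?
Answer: 1073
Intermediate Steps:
b(w, o) = 3 + o
b(17, -12)*(-163) - 394 = (3 - 12)*(-163) - 394 = -9*(-163) - 394 = 1467 - 394 = 1073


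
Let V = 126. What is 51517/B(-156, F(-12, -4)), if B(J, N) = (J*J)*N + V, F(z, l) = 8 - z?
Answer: 51517/486846 ≈ 0.10582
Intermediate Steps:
B(J, N) = 126 + N*J² (B(J, N) = (J*J)*N + 126 = J²*N + 126 = N*J² + 126 = 126 + N*J²)
51517/B(-156, F(-12, -4)) = 51517/(126 + (8 - 1*(-12))*(-156)²) = 51517/(126 + (8 + 12)*24336) = 51517/(126 + 20*24336) = 51517/(126 + 486720) = 51517/486846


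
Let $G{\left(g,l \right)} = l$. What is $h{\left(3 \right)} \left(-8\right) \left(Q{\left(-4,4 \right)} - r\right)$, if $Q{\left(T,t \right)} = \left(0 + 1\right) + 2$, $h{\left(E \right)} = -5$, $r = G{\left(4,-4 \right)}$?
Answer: $280$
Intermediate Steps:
$r = -4$
$Q{\left(T,t \right)} = 3$ ($Q{\left(T,t \right)} = 1 + 2 = 3$)
$h{\left(3 \right)} \left(-8\right) \left(Q{\left(-4,4 \right)} - r\right) = \left(-5\right) \left(-8\right) \left(3 - -4\right) = 40 \left(3 + 4\right) = 40 \cdot 7 = 280$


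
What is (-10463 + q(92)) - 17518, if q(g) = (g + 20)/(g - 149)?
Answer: -1595029/57 ≈ -27983.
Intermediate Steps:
q(g) = (20 + g)/(-149 + g)
(-10463 + q(92)) - 17518 = (-10463 + (20 + 92)/(-149 + 92)) - 17518 = (-10463 + 112/(-57)) - 17518 = (-10463 - 1/57*112) - 17518 = (-10463 - 112/57) - 17518 = -596503/57 - 17518 = -1595029/57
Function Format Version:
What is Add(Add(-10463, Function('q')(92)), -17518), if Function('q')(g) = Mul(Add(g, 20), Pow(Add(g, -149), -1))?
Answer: Rational(-1595029, 57) ≈ -27983.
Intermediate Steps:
Function('q')(g) = Mul(Pow(Add(-149, g), -1), Add(20, g)) (Function('q')(g) = Mul(Add(20, g), Pow(Add(-149, g), -1)) = Mul(Pow(Add(-149, g), -1), Add(20, g)))
Add(Add(-10463, Function('q')(92)), -17518) = Add(Add(-10463, Mul(Pow(Add(-149, 92), -1), Add(20, 92))), -17518) = Add(Add(-10463, Mul(Pow(-57, -1), 112)), -17518) = Add(Add(-10463, Mul(Rational(-1, 57), 112)), -17518) = Add(Add(-10463, Rational(-112, 57)), -17518) = Add(Rational(-596503, 57), -17518) = Rational(-1595029, 57)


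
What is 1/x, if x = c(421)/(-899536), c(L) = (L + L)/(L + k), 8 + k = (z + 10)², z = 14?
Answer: -444820552/421 ≈ -1.0566e+6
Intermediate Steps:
k = 568 (k = -8 + (14 + 10)² = -8 + 24² = -8 + 576 = 568)
c(L) = 2*L/(568 + L) (c(L) = (L + L)/(L + 568) = (2*L)/(568 + L) = 2*L/(568 + L))
x = -421/444820552 (x = (2*421/(568 + 421))/(-899536) = (2*421/989)*(-1/899536) = (2*421*(1/989))*(-1/899536) = (842/989)*(-1/899536) = -421/444820552 ≈ -9.4645e-7)
1/x = 1/(-421/444820552) = -444820552/421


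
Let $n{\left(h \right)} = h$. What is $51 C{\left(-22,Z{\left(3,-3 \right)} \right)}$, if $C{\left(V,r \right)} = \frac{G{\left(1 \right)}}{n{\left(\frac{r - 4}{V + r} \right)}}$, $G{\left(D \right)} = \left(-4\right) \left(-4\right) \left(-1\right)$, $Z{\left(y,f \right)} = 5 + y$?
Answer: $2856$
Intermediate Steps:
$G{\left(D \right)} = -16$ ($G{\left(D \right)} = 16 \left(-1\right) = -16$)
$C{\left(V,r \right)} = - \frac{16 \left(V + r\right)}{-4 + r}$ ($C{\left(V,r \right)} = - \frac{16}{\left(r - 4\right) \frac{1}{V + r}} = - \frac{16}{\left(-4 + r\right) \frac{1}{V + r}} = - \frac{16}{\frac{1}{V + r} \left(-4 + r\right)} = - 16 \frac{V + r}{-4 + r} = - \frac{16 \left(V + r\right)}{-4 + r}$)
$51 C{\left(-22,Z{\left(3,-3 \right)} \right)} = 51 \frac{16 \left(\left(-1\right) \left(-22\right) - \left(5 + 3\right)\right)}{-4 + \left(5 + 3\right)} = 51 \frac{16 \left(22 - 8\right)}{-4 + 8} = 51 \frac{16 \left(22 - 8\right)}{4} = 51 \cdot 16 \cdot \frac{1}{4} \cdot 14 = 51 \cdot 56 = 2856$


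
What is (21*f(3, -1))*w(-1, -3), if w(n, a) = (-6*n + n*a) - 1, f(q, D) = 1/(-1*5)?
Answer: -168/5 ≈ -33.600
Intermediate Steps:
f(q, D) = -1/5 (f(q, D) = 1/(-5) = -1/5)
w(n, a) = -1 - 6*n + a*n (w(n, a) = (-6*n + a*n) - 1 = -1 - 6*n + a*n)
(21*f(3, -1))*w(-1, -3) = (21*(-1/5))*(-1 - 6*(-1) - 3*(-1)) = -21*(-1 + 6 + 3)/5 = -21/5*8 = -168/5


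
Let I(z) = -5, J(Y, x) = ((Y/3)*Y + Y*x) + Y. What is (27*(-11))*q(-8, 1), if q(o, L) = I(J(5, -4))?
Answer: 1485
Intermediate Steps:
J(Y, x) = Y + Y²/3 + Y*x (J(Y, x) = ((Y*(⅓))*Y + Y*x) + Y = ((Y/3)*Y + Y*x) + Y = (Y²/3 + Y*x) + Y = Y + Y²/3 + Y*x)
q(o, L) = -5
(27*(-11))*q(-8, 1) = (27*(-11))*(-5) = -297*(-5) = 1485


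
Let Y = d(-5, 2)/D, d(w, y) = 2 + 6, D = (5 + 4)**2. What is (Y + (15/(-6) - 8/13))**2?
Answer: 40360609/4435236 ≈ 9.1000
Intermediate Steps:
D = 81 (D = 9**2 = 81)
d(w, y) = 8
Y = 8/81 ≈ 0.098765
(Y + (15/(-6) - 8/13))**2 = (8/81 + (15/(-6) - 8/13))**2 = (8/81 + (15*(-1/6) - 8*1/13))**2 = (8/81 + (-5/2 - 8/13))**2 = (8/81 - 81/26)**2 = (-6353/2106)**2 = 40360609/4435236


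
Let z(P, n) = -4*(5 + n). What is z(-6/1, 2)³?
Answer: -21952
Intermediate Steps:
z(P, n) = -20 - 4*n
z(-6/1, 2)³ = (-20 - 4*2)³ = (-20 - 8)³ = (-28)³ = -21952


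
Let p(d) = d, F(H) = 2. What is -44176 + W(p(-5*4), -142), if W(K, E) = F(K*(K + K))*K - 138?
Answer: -44354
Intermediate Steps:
W(K, E) = -138 + 2*K (W(K, E) = 2*K - 138 = -138 + 2*K)
-44176 + W(p(-5*4), -142) = -44176 + (-138 + 2*(-5*4)) = -44176 + (-138 + 2*(-20)) = -44176 + (-138 - 40) = -44176 - 178 = -44354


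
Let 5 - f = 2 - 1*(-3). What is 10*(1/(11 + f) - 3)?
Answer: -320/11 ≈ -29.091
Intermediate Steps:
f = 0 (f = 5 - (2 - 1*(-3)) = 5 - (2 + 3) = 5 - 1*5 = 5 - 5 = 0)
10*(1/(11 + f) - 3) = 10*(1/(11 + 0) - 3) = 10*(1/11 - 3) = 10*(-32/11) = -320/11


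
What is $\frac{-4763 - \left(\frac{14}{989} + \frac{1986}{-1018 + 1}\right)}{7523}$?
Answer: $- \frac{1596245801}{2522243733} \approx -0.63287$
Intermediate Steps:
$\frac{-4763 - \left(\frac{14}{989} + \frac{1986}{-1018 + 1}\right)}{7523} = \left(-4763 - \left(\frac{14}{989} + \frac{1986}{-1017}\right)\right) \frac{1}{7523} = \left(-4763 - - \frac{649972}{335271}\right) \frac{1}{7523} = \left(-4763 + \left(\frac{662}{339} - \frac{14}{989}\right)\right) \frac{1}{7523} = \left(-4763 + \frac{649972}{335271}\right) \frac{1}{7523} = \left(- \frac{1596245801}{335271}\right) \frac{1}{7523} = - \frac{1596245801}{2522243733}$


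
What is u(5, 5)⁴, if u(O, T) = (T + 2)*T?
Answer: 1500625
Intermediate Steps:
u(O, T) = T*(2 + T) (u(O, T) = (2 + T)*T = T*(2 + T))
u(5, 5)⁴ = (5*(2 + 5))⁴ = (5*7)⁴ = 35⁴ = 1500625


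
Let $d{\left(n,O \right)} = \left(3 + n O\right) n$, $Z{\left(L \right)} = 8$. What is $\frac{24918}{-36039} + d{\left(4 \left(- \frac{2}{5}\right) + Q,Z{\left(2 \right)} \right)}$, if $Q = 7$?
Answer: $\frac{74717431}{300325} \approx 248.79$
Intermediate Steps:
$d{\left(n,O \right)} = n \left(3 + O n\right)$ ($d{\left(n,O \right)} = \left(3 + O n\right) n = n \left(3 + O n\right)$)
$\frac{24918}{-36039} + d{\left(4 \left(- \frac{2}{5}\right) + Q,Z{\left(2 \right)} \right)} = \frac{24918}{-36039} + \left(4 \left(- \frac{2}{5}\right) + 7\right) \left(3 + 8 \left(4 \left(- \frac{2}{5}\right) + 7\right)\right) = 24918 \left(- \frac{1}{36039}\right) + \left(4 \left(\left(-2\right) \frac{1}{5}\right) + 7\right) \left(3 + 8 \left(4 \left(\left(-2\right) \frac{1}{5}\right) + 7\right)\right) = - \frac{8306}{12013} + \left(4 \left(- \frac{2}{5}\right) + 7\right) \left(3 + 8 \left(4 \left(- \frac{2}{5}\right) + 7\right)\right) = - \frac{8306}{12013} + \left(- \frac{8}{5} + 7\right) \left(3 + 8 \left(- \frac{8}{5} + 7\right)\right) = - \frac{8306}{12013} + \frac{27 \left(3 + 8 \cdot \frac{27}{5}\right)}{5} = - \frac{8306}{12013} + \frac{27 \left(3 + \frac{216}{5}\right)}{5} = - \frac{8306}{12013} + \frac{27}{5} \cdot \frac{231}{5} = - \frac{8306}{12013} + \frac{6237}{25} = \frac{74717431}{300325}$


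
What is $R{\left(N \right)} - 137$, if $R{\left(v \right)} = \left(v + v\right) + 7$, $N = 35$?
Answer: $-60$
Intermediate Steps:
$R{\left(v \right)} = 7 + 2 v$ ($R{\left(v \right)} = 2 v + 7 = 7 + 2 v$)
$R{\left(N \right)} - 137 = \left(7 + 2 \cdot 35\right) - 137 = \left(7 + 70\right) - 137 = 77 - 137 = -60$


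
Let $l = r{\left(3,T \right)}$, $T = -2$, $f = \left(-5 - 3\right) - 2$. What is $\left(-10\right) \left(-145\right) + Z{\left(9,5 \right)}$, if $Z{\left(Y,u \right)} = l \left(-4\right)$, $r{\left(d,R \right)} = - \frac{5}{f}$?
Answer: $1448$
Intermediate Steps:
$f = -10$ ($f = \left(-5 - 3\right) - 2 = -8 - 2 = -10$)
$r{\left(d,R \right)} = \frac{1}{2}$ ($r{\left(d,R \right)} = - \frac{5}{-10} = \left(-5\right) \left(- \frac{1}{10}\right) = \frac{1}{2}$)
$l = \frac{1}{2} \approx 0.5$
$Z{\left(Y,u \right)} = -2$ ($Z{\left(Y,u \right)} = \frac{1}{2} \left(-4\right) = -2$)
$\left(-10\right) \left(-145\right) + Z{\left(9,5 \right)} = \left(-10\right) \left(-145\right) - 2 = 1450 - 2 = 1448$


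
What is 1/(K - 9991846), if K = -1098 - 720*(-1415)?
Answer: -1/8974144 ≈ -1.1143e-7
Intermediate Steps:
K = 1017702 (K = -1098 + 1018800 = 1017702)
1/(K - 9991846) = 1/(1017702 - 9991846) = 1/(-8974144) = -1/8974144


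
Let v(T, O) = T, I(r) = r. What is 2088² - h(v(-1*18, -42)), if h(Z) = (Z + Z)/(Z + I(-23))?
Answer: 178749468/41 ≈ 4.3597e+6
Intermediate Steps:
h(Z) = 2*Z/(-23 + Z) (h(Z) = (Z + Z)/(Z - 23) = (2*Z)/(-23 + Z) = 2*Z/(-23 + Z))
2088² - h(v(-1*18, -42)) = 2088² - 2*(-1*18)/(-23 - 1*18) = 4359744 - 2*(-18)/(-23 - 18) = 4359744 - 2*(-18)/(-41) = 4359744 - 2*(-18)*(-1)/41 = 4359744 - 1*36/41 = 4359744 - 36/41 = 178749468/41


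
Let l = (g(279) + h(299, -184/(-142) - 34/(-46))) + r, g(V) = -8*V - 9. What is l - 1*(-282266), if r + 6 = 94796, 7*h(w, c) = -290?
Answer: 2623415/7 ≈ 3.7477e+5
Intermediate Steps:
g(V) = -9 - 8*V
h(w, c) = -290/7 (h(w, c) = (⅐)*(-290) = -290/7)
r = 94790 (r = -6 + 94796 = 94790)
l = 647553/7 (l = ((-9 - 8*279) - 290/7) + 94790 = ((-9 - 2232) - 290/7) + 94790 = (-2241 - 290/7) + 94790 = -15977/7 + 94790 = 647553/7 ≈ 92508.)
l - 1*(-282266) = 647553/7 - 1*(-282266) = 647553/7 + 282266 = 2623415/7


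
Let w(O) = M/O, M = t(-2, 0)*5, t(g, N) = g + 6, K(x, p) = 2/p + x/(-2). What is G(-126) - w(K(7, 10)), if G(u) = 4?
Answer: 332/33 ≈ 10.061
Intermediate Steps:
K(x, p) = 2/p - x/2 (K(x, p) = 2/p + x*(-½) = 2/p - x/2)
t(g, N) = 6 + g
M = 20 (M = (6 - 2)*5 = 4*5 = 20)
w(O) = 20/O
G(-126) - w(K(7, 10)) = 4 - 20/(2/10 - ½*7) = 4 - 20/(2*(⅒) - 7/2) = 4 - 20/(⅕ - 7/2) = 4 - 20/(-33/10) = 4 - 20*(-10)/33 = 4 - 1*(-200/33) = 4 + 200/33 = 332/33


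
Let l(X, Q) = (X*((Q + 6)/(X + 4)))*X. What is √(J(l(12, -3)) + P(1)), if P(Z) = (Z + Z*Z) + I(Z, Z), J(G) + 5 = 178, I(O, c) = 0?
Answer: 5*√7 ≈ 13.229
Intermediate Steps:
l(X, Q) = X²*(6 + Q)/(4 + X) (l(X, Q) = (X*((6 + Q)/(4 + X)))*X = (X*(6 + Q)/(4 + X))*X = X²*(6 + Q)/(4 + X))
J(G) = 173 (J(G) = -5 + 178 = 173)
P(Z) = Z + Z² (P(Z) = (Z + Z*Z) + 0 = (Z + Z²) + 0 = Z + Z²)
√(J(l(12, -3)) + P(1)) = √(173 + 1*(1 + 1)) = √(173 + 1*2) = √(173 + 2) = √175 = 5*√7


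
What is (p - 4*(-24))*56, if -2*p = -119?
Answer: 8708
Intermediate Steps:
p = 119/2 (p = -½*(-119) = 119/2 ≈ 59.500)
(p - 4*(-24))*56 = (119/2 - 4*(-24))*56 = (119/2 + 96)*56 = (311/2)*56 = 8708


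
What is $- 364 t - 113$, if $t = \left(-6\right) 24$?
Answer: $52303$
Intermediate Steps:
$t = -144$
$- 364 t - 113 = \left(-364\right) \left(-144\right) - 113 = 52416 - 113 = 52303$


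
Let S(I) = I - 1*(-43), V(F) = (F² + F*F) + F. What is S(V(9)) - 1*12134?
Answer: -11920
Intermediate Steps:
V(F) = F + 2*F² (V(F) = (F² + F²) + F = 2*F² + F = F + 2*F²)
S(I) = 43 + I (S(I) = I + 43 = 43 + I)
S(V(9)) - 1*12134 = (43 + 9*(1 + 2*9)) - 1*12134 = (43 + 9*(1 + 18)) - 12134 = (43 + 9*19) - 12134 = (43 + 171) - 12134 = 214 - 12134 = -11920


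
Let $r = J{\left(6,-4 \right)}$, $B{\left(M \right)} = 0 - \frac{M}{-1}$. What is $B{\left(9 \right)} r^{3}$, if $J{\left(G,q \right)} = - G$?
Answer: $-1944$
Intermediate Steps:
$B{\left(M \right)} = M$ ($B{\left(M \right)} = 0 - M \left(-1\right) = 0 - - M = 0 + M = M$)
$r = -6$ ($r = \left(-1\right) 6 = -6$)
$B{\left(9 \right)} r^{3} = 9 \left(-6\right)^{3} = 9 \left(-216\right) = -1944$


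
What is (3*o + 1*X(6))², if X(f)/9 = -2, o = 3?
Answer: 81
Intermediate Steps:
X(f) = -18 (X(f) = 9*(-2) = -18)
(3*o + 1*X(6))² = (3*3 + 1*(-18))² = (9 - 18)² = (-9)² = 81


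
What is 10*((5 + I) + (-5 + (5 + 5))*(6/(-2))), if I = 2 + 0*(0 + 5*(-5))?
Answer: -80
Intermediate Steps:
I = 2 (I = 2 + 0*(0 - 25) = 2 + 0*(-25) = 2 + 0 = 2)
10*((5 + I) + (-5 + (5 + 5))*(6/(-2))) = 10*((5 + 2) + (-5 + (5 + 5))*(6/(-2))) = 10*(7 + (-5 + 10)*(6*(-½))) = 10*(7 + 5*(-3)) = 10*(7 - 15) = 10*(-8) = -80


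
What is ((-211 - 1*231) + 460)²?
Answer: 324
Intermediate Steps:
((-211 - 1*231) + 460)² = ((-211 - 231) + 460)² = (-442 + 460)² = 18² = 324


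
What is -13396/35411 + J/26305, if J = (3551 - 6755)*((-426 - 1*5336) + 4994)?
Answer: 5104851436/54793315 ≈ 93.166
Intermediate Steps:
J = 2460672 (J = -3204*((-426 - 5336) + 4994) = -3204*(-5762 + 4994) = -3204*(-768) = 2460672)
-13396/35411 + J/26305 = -13396/35411 + 2460672/26305 = -13396*1/35411 + 2460672*(1/26305) = -788/2083 + 2460672/26305 = 5104851436/54793315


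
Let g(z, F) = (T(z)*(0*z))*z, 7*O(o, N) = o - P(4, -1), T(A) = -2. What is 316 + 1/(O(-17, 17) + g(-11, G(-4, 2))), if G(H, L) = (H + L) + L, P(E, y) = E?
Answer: 947/3 ≈ 315.67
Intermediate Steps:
G(H, L) = H + 2*L
O(o, N) = -4/7 + o/7 (O(o, N) = (o - 1*4)/7 = (o - 4)/7 = (-4 + o)/7 = -4/7 + o/7)
g(z, F) = 0 (g(z, F) = (-0*z)*z = (-2*0)*z = 0*z = 0)
316 + 1/(O(-17, 17) + g(-11, G(-4, 2))) = 316 + 1/((-4/7 + (1/7)*(-17)) + 0) = 316 + 1/((-4/7 - 17/7) + 0) = 316 + 1/(-3 + 0) = 316 + 1/(-3) = 316 - 1/3 = 947/3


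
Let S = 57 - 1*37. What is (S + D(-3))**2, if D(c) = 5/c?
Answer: 3025/9 ≈ 336.11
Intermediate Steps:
S = 20 (S = 57 - 37 = 20)
(S + D(-3))**2 = (20 + 5/(-3))**2 = (20 + 5*(-1/3))**2 = (20 - 5/3)**2 = (55/3)**2 = 3025/9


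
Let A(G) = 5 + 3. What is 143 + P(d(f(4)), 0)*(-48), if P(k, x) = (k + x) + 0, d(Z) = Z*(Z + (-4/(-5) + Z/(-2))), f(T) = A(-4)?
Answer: -8501/5 ≈ -1700.2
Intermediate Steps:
A(G) = 8
f(T) = 8
d(Z) = Z*(⅘ + Z/2) (d(Z) = Z*(Z + (-4*(-⅕) + Z*(-½))) = Z*(Z + (⅘ - Z/2)) = Z*(⅘ + Z/2))
P(k, x) = k + x
143 + P(d(f(4)), 0)*(-48) = 143 + ((⅒)*8*(8 + 5*8) + 0)*(-48) = 143 + ((⅒)*8*(8 + 40) + 0)*(-48) = 143 + ((⅒)*8*48 + 0)*(-48) = 143 + (192/5 + 0)*(-48) = 143 + (192/5)*(-48) = 143 - 9216/5 = -8501/5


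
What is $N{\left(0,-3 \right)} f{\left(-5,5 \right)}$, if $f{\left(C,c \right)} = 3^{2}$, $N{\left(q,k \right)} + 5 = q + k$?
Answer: $-72$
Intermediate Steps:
$N{\left(q,k \right)} = -5 + k + q$ ($N{\left(q,k \right)} = -5 + \left(q + k\right) = -5 + \left(k + q\right) = -5 + k + q$)
$f{\left(C,c \right)} = 9$
$N{\left(0,-3 \right)} f{\left(-5,5 \right)} = \left(-5 - 3 + 0\right) 9 = \left(-8\right) 9 = -72$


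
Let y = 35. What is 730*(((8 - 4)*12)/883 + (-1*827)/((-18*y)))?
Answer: 55515113/55629 ≈ 997.95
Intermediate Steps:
730*(((8 - 4)*12)/883 + (-1*827)/((-18*y))) = 730*(((8 - 4)*12)/883 + (-1*827)/((-18*35))) = 730*((4*12)*(1/883) - 827/(-630)) = 730*(48*(1/883) - 827*(-1/630)) = 730*(48/883 + 827/630) = 730*(760481/556290) = 55515113/55629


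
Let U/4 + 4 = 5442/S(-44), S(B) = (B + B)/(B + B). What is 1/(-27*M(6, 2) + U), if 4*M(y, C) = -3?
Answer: 4/87089 ≈ 4.5930e-5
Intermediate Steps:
M(y, C) = -¾ (M(y, C) = (¼)*(-3) = -¾)
S(B) = 1 (S(B) = (2*B)/((2*B)) = (2*B)*(1/(2*B)) = 1)
U = 21752 (U = -16 + 4*(5442/1) = -16 + 4*(5442*1) = -16 + 4*5442 = -16 + 21768 = 21752)
1/(-27*M(6, 2) + U) = 1/(-27*(-¾) + 21752) = 1/(81/4 + 21752) = 1/(87089/4) = 4/87089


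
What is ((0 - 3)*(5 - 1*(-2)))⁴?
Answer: 194481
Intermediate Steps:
((0 - 3)*(5 - 1*(-2)))⁴ = (-3*(5 + 2))⁴ = (-3*7)⁴ = (-21)⁴ = 194481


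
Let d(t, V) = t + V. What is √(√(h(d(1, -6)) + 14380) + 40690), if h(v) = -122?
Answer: √(40690 + √14258) ≈ 202.01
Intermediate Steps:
d(t, V) = V + t
√(√(h(d(1, -6)) + 14380) + 40690) = √(√(-122 + 14380) + 40690) = √(√14258 + 40690) = √(40690 + √14258)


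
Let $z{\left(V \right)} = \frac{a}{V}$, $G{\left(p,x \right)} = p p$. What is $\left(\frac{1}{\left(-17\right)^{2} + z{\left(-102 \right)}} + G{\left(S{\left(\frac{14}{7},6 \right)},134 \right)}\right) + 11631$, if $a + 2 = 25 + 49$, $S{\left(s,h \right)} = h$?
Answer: $\frac{57179984}{4901} \approx 11667.0$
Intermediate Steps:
$a = 72$ ($a = -2 + \left(25 + 49\right) = -2 + 74 = 72$)
$G{\left(p,x \right)} = p^{2}$
$z{\left(V \right)} = \frac{72}{V}$
$\left(\frac{1}{\left(-17\right)^{2} + z{\left(-102 \right)}} + G{\left(S{\left(\frac{14}{7},6 \right)},134 \right)}\right) + 11631 = \left(\frac{1}{\left(-17\right)^{2} + \frac{72}{-102}} + 6^{2}\right) + 11631 = \left(\frac{1}{289 + 72 \left(- \frac{1}{102}\right)} + 36\right) + 11631 = \left(\frac{1}{289 - \frac{12}{17}} + 36\right) + 11631 = \left(\frac{1}{\frac{4901}{17}} + 36\right) + 11631 = \left(\frac{17}{4901} + 36\right) + 11631 = \frac{176453}{4901} + 11631 = \frac{57179984}{4901}$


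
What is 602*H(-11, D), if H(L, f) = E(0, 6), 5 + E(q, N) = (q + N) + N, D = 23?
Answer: 4214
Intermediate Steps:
E(q, N) = -5 + q + 2*N (E(q, N) = -5 + ((q + N) + N) = -5 + ((N + q) + N) = -5 + (q + 2*N) = -5 + q + 2*N)
H(L, f) = 7 (H(L, f) = -5 + 0 + 2*6 = -5 + 0 + 12 = 7)
602*H(-11, D) = 602*7 = 4214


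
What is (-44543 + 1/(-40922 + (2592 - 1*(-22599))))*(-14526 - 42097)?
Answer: 39676072100882/15731 ≈ 2.5222e+9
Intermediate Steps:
(-44543 + 1/(-40922 + (2592 - 1*(-22599))))*(-14526 - 42097) = (-44543 + 1/(-40922 + (2592 + 22599)))*(-56623) = (-44543 + 1/(-40922 + 25191))*(-56623) = (-44543 + 1/(-15731))*(-56623) = (-44543 - 1/15731)*(-56623) = -700705934/15731*(-56623) = 39676072100882/15731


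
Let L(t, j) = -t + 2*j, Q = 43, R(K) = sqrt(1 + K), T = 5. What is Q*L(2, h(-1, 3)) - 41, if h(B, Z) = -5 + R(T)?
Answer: -557 + 86*sqrt(6) ≈ -346.34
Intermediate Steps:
h(B, Z) = -5 + sqrt(6) (h(B, Z) = -5 + sqrt(1 + 5) = -5 + sqrt(6))
Q*L(2, h(-1, 3)) - 41 = 43*(-1*2 + 2*(-5 + sqrt(6))) - 41 = 43*(-2 + (-10 + 2*sqrt(6))) - 41 = 43*(-12 + 2*sqrt(6)) - 41 = (-516 + 86*sqrt(6)) - 41 = -557 + 86*sqrt(6)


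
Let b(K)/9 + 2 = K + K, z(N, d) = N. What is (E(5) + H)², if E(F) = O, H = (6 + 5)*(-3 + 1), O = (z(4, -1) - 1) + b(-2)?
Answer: 5329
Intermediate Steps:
b(K) = -18 + 18*K (b(K) = -18 + 9*(K + K) = -18 + 9*(2*K) = -18 + 18*K)
O = -51 (O = (4 - 1) + (-18 + 18*(-2)) = 3 + (-18 - 36) = 3 - 54 = -51)
H = -22 (H = 11*(-2) = -22)
E(F) = -51
(E(5) + H)² = (-51 - 22)² = (-73)² = 5329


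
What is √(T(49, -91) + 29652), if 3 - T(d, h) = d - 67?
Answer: 3*√3297 ≈ 172.26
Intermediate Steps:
T(d, h) = 70 - d (T(d, h) = 3 - (d - 67) = 3 - (-67 + d) = 3 + (67 - d) = 70 - d)
√(T(49, -91) + 29652) = √((70 - 1*49) + 29652) = √((70 - 49) + 29652) = √(21 + 29652) = √29673 = 3*√3297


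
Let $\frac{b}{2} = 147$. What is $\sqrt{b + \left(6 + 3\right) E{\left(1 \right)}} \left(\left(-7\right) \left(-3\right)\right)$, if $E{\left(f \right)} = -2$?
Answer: $42 \sqrt{69} \approx 348.88$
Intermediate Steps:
$b = 294$ ($b = 2 \cdot 147 = 294$)
$\sqrt{b + \left(6 + 3\right) E{\left(1 \right)}} \left(\left(-7\right) \left(-3\right)\right) = \sqrt{294 + \left(6 + 3\right) \left(-2\right)} \left(\left(-7\right) \left(-3\right)\right) = \sqrt{294 + 9 \left(-2\right)} 21 = \sqrt{294 - 18} \cdot 21 = \sqrt{276} \cdot 21 = 2 \sqrt{69} \cdot 21 = 42 \sqrt{69}$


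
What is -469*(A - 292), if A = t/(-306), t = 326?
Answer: 21029491/153 ≈ 1.3745e+5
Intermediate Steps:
A = -163/153 (A = 326/(-306) = 326*(-1/306) = -163/153 ≈ -1.0654)
-469*(A - 292) = -469*(-163/153 - 292) = -469*(-44839/153) = 21029491/153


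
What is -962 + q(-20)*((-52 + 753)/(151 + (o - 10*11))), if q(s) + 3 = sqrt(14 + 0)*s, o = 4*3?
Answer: -53089/53 - 14020*sqrt(14)/53 ≈ -1991.5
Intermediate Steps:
o = 12
q(s) = -3 + s*sqrt(14) (q(s) = -3 + sqrt(14 + 0)*s = -3 + sqrt(14)*s = -3 + s*sqrt(14))
-962 + q(-20)*((-52 + 753)/(151 + (o - 10*11))) = -962 + (-3 - 20*sqrt(14))*((-52 + 753)/(151 + (12 - 10*11))) = -962 + (-3 - 20*sqrt(14))*(701/(151 + (12 - 110))) = -962 + (-3 - 20*sqrt(14))*(701/(151 - 98)) = -962 + (-3 - 20*sqrt(14))*(701/53) = -962 + (-2103/53 - 14020*sqrt(14)/53) = -53089/53 - 14020*sqrt(14)/53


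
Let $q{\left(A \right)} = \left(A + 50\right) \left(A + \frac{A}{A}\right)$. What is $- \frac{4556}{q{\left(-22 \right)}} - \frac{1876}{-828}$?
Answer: $\frac{101572}{10143} \approx 10.014$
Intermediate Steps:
$q{\left(A \right)} = \left(1 + A\right) \left(50 + A\right)$ ($q{\left(A \right)} = \left(50 + A\right) \left(A + 1\right) = \left(50 + A\right) \left(1 + A\right) = \left(1 + A\right) \left(50 + A\right)$)
$- \frac{4556}{q{\left(-22 \right)}} - \frac{1876}{-828} = - \frac{4556}{50 + \left(-22\right)^{2} + 51 \left(-22\right)} - \frac{1876}{-828} = - \frac{4556}{50 + 484 - 1122} - - \frac{469}{207} = - \frac{4556}{-588} + \frac{469}{207} = \left(-4556\right) \left(- \frac{1}{588}\right) + \frac{469}{207} = \frac{1139}{147} + \frac{469}{207} = \frac{101572}{10143}$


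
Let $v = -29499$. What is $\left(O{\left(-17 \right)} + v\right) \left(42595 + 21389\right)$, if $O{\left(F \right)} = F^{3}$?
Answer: $-2201817408$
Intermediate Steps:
$\left(O{\left(-17 \right)} + v\right) \left(42595 + 21389\right) = \left(\left(-17\right)^{3} - 29499\right) \left(42595 + 21389\right) = \left(-4913 - 29499\right) 63984 = \left(-34412\right) 63984 = -2201817408$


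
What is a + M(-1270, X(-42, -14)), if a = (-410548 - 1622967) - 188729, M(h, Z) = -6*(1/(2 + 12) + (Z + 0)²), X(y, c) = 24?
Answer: -15579903/7 ≈ -2.2257e+6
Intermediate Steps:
M(h, Z) = -3/7 - 6*Z² (M(h, Z) = -6*(1/14 + Z²) = -3/7 - 6*Z²)
a = -2222244 (a = -2033515 - 188729 = -2222244)
a + M(-1270, X(-42, -14)) = -2222244 + (-3/7 - 6*24²) = -2222244 + (-3/7 - 6*576) = -2222244 + (-3/7 - 3456) = -2222244 - 24195/7 = -15579903/7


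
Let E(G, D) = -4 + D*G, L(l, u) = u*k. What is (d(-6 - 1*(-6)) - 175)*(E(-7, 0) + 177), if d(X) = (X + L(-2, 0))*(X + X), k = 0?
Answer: -30275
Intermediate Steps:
L(l, u) = 0 (L(l, u) = u*0 = 0)
d(X) = 2*X² (d(X) = (X + 0)*(X + X) = X*(2*X) = 2*X²)
(d(-6 - 1*(-6)) - 175)*(E(-7, 0) + 177) = (2*(-6 - 1*(-6))² - 175)*((-4 + 0*(-7)) + 177) = (2*(-6 + 6)² - 175)*((-4 + 0) + 177) = (2*0² - 175)*(-4 + 177) = (2*0 - 175)*173 = (0 - 175)*173 = -175*173 = -30275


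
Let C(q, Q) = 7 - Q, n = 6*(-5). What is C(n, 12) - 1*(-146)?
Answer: 141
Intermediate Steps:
n = -30
C(n, 12) - 1*(-146) = (7 - 1*12) - 1*(-146) = (7 - 12) + 146 = -5 + 146 = 141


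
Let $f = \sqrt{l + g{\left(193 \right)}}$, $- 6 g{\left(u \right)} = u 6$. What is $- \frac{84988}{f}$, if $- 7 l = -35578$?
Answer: $- \frac{84988 \sqrt{26621}}{11409} \approx -1215.4$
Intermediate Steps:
$g{\left(u \right)} = - u$ ($g{\left(u \right)} = - \frac{u 6}{6} = - \frac{6 u}{6} = - u$)
$l = \frac{35578}{7}$ ($l = \left(- \frac{1}{7}\right) \left(-35578\right) = \frac{35578}{7} \approx 5082.6$)
$f = \frac{3 \sqrt{26621}}{7}$ ($f = \sqrt{\frac{35578}{7} - 193} = \sqrt{\frac{34227}{7}} = \frac{3 \sqrt{26621}}{7} \approx 69.925$)
$- \frac{84988}{f} = - \frac{84988}{\frac{3}{7} \sqrt{26621}} = - 84988 \frac{\sqrt{26621}}{11409} = - \frac{84988 \sqrt{26621}}{11409}$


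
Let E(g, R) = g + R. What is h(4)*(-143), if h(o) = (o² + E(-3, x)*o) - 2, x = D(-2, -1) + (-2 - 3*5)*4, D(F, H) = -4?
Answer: 40898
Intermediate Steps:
x = -72 (x = -4 + (-2 - 3*5)*4 = -4 + (-2 - 15)*4 = -4 - 17*4 = -4 - 68 = -72)
E(g, R) = R + g
h(o) = -2 + o² - 75*o (h(o) = (o² + (-72 - 3)*o) - 2 = (o² - 75*o) - 2 = -2 + o² - 75*o)
h(4)*(-143) = (-2 + 4² - 75*4)*(-143) = (-2 + 16 - 300)*(-143) = -286*(-143) = 40898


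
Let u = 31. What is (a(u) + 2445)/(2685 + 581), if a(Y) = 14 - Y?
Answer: 1214/1633 ≈ 0.74342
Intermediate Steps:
(a(u) + 2445)/(2685 + 581) = ((14 - 1*31) + 2445)/(2685 + 581) = ((14 - 31) + 2445)/3266 = (-17 + 2445)*(1/3266) = 2428*(1/3266) = 1214/1633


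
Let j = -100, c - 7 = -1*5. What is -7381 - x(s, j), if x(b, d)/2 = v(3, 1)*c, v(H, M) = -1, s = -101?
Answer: -7377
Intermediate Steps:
c = 2 (c = 7 - 1*5 = 7 - 5 = 2)
x(b, d) = -4 (x(b, d) = 2*(-1*2) = 2*(-2) = -4)
-7381 - x(s, j) = -7381 - 1*(-4) = -7381 + 4 = -7377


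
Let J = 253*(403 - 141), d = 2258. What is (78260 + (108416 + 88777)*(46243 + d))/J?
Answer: 9564135953/66286 ≈ 1.4429e+5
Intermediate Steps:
J = 66286 (J = 253*262 = 66286)
(78260 + (108416 + 88777)*(46243 + d))/J = (78260 + (108416 + 88777)*(46243 + 2258))/66286 = (78260 + 197193*48501)*(1/66286) = (78260 + 9564057693)*(1/66286) = 9564135953*(1/66286) = 9564135953/66286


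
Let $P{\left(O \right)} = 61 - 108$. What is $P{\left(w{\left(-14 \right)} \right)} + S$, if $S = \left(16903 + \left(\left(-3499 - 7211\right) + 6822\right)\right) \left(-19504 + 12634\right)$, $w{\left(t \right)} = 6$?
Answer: $-89413097$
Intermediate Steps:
$P{\left(O \right)} = -47$ ($P{\left(O \right)} = 61 - 108 = -47$)
$S = -89413050$ ($S = \left(16903 + \left(-10710 + 6822\right)\right) \left(-6870\right) = \left(16903 - 3888\right) \left(-6870\right) = 13015 \left(-6870\right) = -89413050$)
$P{\left(w{\left(-14 \right)} \right)} + S = -47 - 89413050 = -89413097$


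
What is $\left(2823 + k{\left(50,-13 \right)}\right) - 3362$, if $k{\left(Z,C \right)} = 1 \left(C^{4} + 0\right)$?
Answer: $28022$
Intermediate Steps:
$k{\left(Z,C \right)} = C^{4}$ ($k{\left(Z,C \right)} = 1 C^{4} = C^{4}$)
$\left(2823 + k{\left(50,-13 \right)}\right) - 3362 = \left(2823 + \left(-13\right)^{4}\right) - 3362 = \left(2823 + 28561\right) - 3362 = 31384 - 3362 = 28022$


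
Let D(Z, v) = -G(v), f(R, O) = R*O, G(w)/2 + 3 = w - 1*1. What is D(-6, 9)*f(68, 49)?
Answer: -33320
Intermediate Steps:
G(w) = -8 + 2*w (G(w) = -6 + 2*(w - 1*1) = -6 + 2*(w - 1) = -6 + 2*(-1 + w) = -6 + (-2 + 2*w) = -8 + 2*w)
f(R, O) = O*R
D(Z, v) = 8 - 2*v (D(Z, v) = -(-8 + 2*v) = 8 - 2*v)
D(-6, 9)*f(68, 49) = (8 - 2*9)*(49*68) = (8 - 18)*3332 = -10*3332 = -33320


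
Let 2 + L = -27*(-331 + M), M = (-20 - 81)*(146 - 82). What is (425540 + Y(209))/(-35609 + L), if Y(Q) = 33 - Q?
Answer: 212682/73927 ≈ 2.8769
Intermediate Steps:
M = -6464 (M = -101*64 = -6464)
L = 183463 (L = -2 - 27*(-331 - 6464) = -2 - 27*(-6795) = -2 + 183465 = 183463)
(425540 + Y(209))/(-35609 + L) = (425540 + (33 - 1*209))/(-35609 + 183463) = (425540 + (33 - 209))/147854 = (425540 - 176)*(1/147854) = 425364*(1/147854) = 212682/73927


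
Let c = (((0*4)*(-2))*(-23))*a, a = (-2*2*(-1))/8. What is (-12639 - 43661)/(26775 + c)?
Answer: -2252/1071 ≈ -2.1027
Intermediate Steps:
a = ½ (a = -4*(-1)*(⅛) = 4*(⅛) = ½ ≈ 0.50000)
c = 0 (c = (((0*4)*(-2))*(-23))*(½) = ((0*(-2))*(-23))*(½) = (0*(-23))*(½) = 0*(½) = 0)
(-12639 - 43661)/(26775 + c) = (-12639 - 43661)/(26775 + 0) = -56300/26775 = -56300*1/26775 = -2252/1071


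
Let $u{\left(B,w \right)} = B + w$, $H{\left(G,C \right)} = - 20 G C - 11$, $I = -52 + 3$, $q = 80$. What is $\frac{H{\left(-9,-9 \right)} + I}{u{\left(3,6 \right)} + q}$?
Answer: $- \frac{1680}{89} \approx -18.876$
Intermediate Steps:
$I = -49$
$H{\left(G,C \right)} = -11 - 20 C G$ ($H{\left(G,C \right)} = - 20 C G - 11 = -11 - 20 C G$)
$\frac{H{\left(-9,-9 \right)} + I}{u{\left(3,6 \right)} + q} = \frac{\left(-11 - \left(-180\right) \left(-9\right)\right) - 49}{\left(3 + 6\right) + 80} = \frac{\left(-11 - 1620\right) - 49}{9 + 80} = \frac{-1631 - 49}{89} = \left(-1680\right) \frac{1}{89} = - \frac{1680}{89}$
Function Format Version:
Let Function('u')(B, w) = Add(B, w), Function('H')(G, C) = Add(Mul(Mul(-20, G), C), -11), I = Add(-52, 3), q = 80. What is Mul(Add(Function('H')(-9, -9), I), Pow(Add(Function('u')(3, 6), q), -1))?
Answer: Rational(-1680, 89) ≈ -18.876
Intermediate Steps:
I = -49
Function('H')(G, C) = Add(-11, Mul(-20, C, G)) (Function('H')(G, C) = Add(Mul(-20, C, G), -11) = Add(-11, Mul(-20, C, G)))
Mul(Add(Function('H')(-9, -9), I), Pow(Add(Function('u')(3, 6), q), -1)) = Mul(Add(Add(-11, Mul(-20, -9, -9)), -49), Pow(Add(Add(3, 6), 80), -1)) = Mul(Add(Add(-11, -1620), -49), Pow(Add(9, 80), -1)) = Mul(Add(-1631, -49), Pow(89, -1)) = Mul(-1680, Rational(1, 89)) = Rational(-1680, 89)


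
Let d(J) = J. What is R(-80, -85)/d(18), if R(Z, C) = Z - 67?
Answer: -49/6 ≈ -8.1667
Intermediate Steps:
R(Z, C) = -67 + Z
R(-80, -85)/d(18) = (-67 - 80)/18 = -147*1/18 = -49/6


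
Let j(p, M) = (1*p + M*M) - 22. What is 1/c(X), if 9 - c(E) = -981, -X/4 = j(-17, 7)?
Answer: 1/990 ≈ 0.0010101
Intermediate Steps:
j(p, M) = -22 + p + M² (j(p, M) = (p + M²) - 22 = -22 + p + M²)
X = -40 (X = -4*(-22 - 17 + 7²) = -4*(-22 - 17 + 49) = -4*10 = -40)
c(E) = 990 (c(E) = 9 - 1*(-981) = 9 + 981 = 990)
1/c(X) = 1/990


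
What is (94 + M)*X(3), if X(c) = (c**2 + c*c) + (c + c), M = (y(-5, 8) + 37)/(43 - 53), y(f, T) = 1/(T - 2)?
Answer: 10834/5 ≈ 2166.8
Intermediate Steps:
y(f, T) = 1/(-2 + T)
M = -223/60 (M = (1/(-2 + 8) + 37)/(43 - 53) = (1/6 + 37)/(-10) = (1/6 + 37)*(-1/10) = (223/6)*(-1/10) = -223/60 ≈ -3.7167)
X(c) = 2*c + 2*c**2 (X(c) = (c**2 + c**2) + 2*c = 2*c**2 + 2*c = 2*c + 2*c**2)
(94 + M)*X(3) = (94 - 223/60)*(2*3*(1 + 3)) = 5417*(2*3*4)/60 = (5417/60)*24 = 10834/5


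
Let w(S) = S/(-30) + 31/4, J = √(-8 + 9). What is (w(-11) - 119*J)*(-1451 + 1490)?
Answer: -86489/20 ≈ -4324.5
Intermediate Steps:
J = 1 (J = √1 = 1)
w(S) = 31/4 - S/30 (w(S) = S*(-1/30) + 31*(¼) = -S/30 + 31/4 = 31/4 - S/30)
(w(-11) - 119*J)*(-1451 + 1490) = ((31/4 - 1/30*(-11)) - 119*1)*(-1451 + 1490) = ((31/4 + 11/30) - 119)*39 = (487/60 - 119)*39 = -6653/60*39 = -86489/20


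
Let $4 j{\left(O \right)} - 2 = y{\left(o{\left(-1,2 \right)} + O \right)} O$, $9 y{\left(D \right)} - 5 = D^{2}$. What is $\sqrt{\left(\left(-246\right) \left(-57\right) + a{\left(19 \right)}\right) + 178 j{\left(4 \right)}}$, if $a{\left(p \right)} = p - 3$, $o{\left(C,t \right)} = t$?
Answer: $\frac{\sqrt{134441}}{3} \approx 122.22$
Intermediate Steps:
$a{\left(p \right)} = -3 + p$ ($a{\left(p \right)} = p - 3 = -3 + p$)
$y{\left(D \right)} = \frac{5}{9} + \frac{D^{2}}{9}$
$j{\left(O \right)} = \frac{1}{2} + \frac{O \left(\frac{5}{9} + \frac{\left(2 + O\right)^{2}}{9}\right)}{4}$ ($j{\left(O \right)} = \frac{1}{2} + \frac{\left(\frac{5}{9} + \frac{\left(2 + O\right)^{2}}{9}\right) O}{4} = \frac{1}{2} + \frac{O \left(\frac{5}{9} + \frac{\left(2 + O\right)^{2}}{9}\right)}{4}$)
$\sqrt{\left(\left(-246\right) \left(-57\right) + a{\left(19 \right)}\right) + 178 j{\left(4 \right)}} = \sqrt{\left(\left(-246\right) \left(-57\right) + \left(-3 + 19\right)\right) + 178 \left(\frac{1}{2} + \frac{1}{36} \cdot 4 \left(5 + \left(2 + 4\right)^{2}\right)\right)} = \sqrt{\left(14022 + 16\right) + 178 \left(\frac{1}{2} + \frac{1}{36} \cdot 4 \left(5 + 6^{2}\right)\right)} = \sqrt{14038 + 178 \left(\frac{1}{2} + \frac{1}{36} \cdot 4 \left(5 + 36\right)\right)} = \sqrt{14038 + 178 \left(\frac{1}{2} + \frac{1}{36} \cdot 4 \cdot 41\right)} = \sqrt{14038 + 178 \left(\frac{1}{2} + \frac{41}{9}\right)} = \sqrt{14038 + 178 \cdot \frac{91}{18}} = \sqrt{14038 + \frac{8099}{9}} = \sqrt{\frac{134441}{9}} = \frac{\sqrt{134441}}{3}$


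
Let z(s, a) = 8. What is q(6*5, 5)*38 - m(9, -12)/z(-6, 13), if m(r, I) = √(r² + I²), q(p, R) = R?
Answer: 1505/8 ≈ 188.13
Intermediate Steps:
m(r, I) = √(I² + r²)
q(6*5, 5)*38 - m(9, -12)/z(-6, 13) = 5*38 - √((-12)² + 9²)/8 = 190 - √(144 + 81)/8 = 190 - √225/8 = 190 - 15/8 = 1505/8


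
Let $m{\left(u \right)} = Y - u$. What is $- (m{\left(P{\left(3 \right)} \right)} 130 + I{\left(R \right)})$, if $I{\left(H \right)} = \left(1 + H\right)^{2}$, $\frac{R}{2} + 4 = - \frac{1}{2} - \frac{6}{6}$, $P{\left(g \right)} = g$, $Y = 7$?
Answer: $-620$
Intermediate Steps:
$R = -11$ ($R = -8 + 2 \left(- \frac{1}{2} - \frac{6}{6}\right) = -8 + 2 \left(\left(-1\right) \frac{1}{2} - 1\right) = -8 + 2 \left(- \frac{1}{2} - 1\right) = -8 + 2 \left(- \frac{3}{2}\right) = -8 - 3 = -11$)
$m{\left(u \right)} = 7 - u$
$- (m{\left(P{\left(3 \right)} \right)} 130 + I{\left(R \right)}) = - (\left(7 - 3\right) 130 + \left(1 - 11\right)^{2}) = - (\left(7 - 3\right) 130 + \left(-10\right)^{2}) = - (4 \cdot 130 + 100) = - (520 + 100) = \left(-1\right) 620 = -620$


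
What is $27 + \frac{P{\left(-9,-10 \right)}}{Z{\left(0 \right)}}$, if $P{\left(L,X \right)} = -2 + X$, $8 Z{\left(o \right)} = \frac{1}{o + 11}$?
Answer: $-1029$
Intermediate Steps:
$Z{\left(o \right)} = \frac{1}{8 \left(11 + o\right)}$ ($Z{\left(o \right)} = \frac{1}{8 \left(o + 11\right)} = \frac{1}{8 \left(11 + o\right)}$)
$27 + \frac{P{\left(-9,-10 \right)}}{Z{\left(0 \right)}} = 27 + \frac{-2 - 10}{\frac{1}{8} \frac{1}{11 + 0}} = 27 - \frac{12}{\frac{1}{8} \cdot \frac{1}{11}} = 27 - 12 \frac{1}{\frac{1}{88}} = 27 - 1056 = -1029$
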